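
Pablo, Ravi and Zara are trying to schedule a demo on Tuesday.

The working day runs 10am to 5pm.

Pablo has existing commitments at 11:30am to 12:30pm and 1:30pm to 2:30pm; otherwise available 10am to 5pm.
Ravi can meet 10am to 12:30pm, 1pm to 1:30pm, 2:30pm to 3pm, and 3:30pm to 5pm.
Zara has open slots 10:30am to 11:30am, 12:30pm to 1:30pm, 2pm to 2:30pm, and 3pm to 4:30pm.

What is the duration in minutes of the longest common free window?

Pablo free within 10:00–17:00: 10:00–11:30, 12:30–13:30, 14:30–17:00.
Pablo ∩ Ravi: 10:00–11:30, 13:00–13:30, 14:30–15:00, 15:30–17:00.
Pablo ∩ Ravi ∩ Zara: 10:30–11:30, 13:00–13:30, 15:30–16:30.
Common window lengths: 60, 30, 60 min; longest is 60.

60 minutes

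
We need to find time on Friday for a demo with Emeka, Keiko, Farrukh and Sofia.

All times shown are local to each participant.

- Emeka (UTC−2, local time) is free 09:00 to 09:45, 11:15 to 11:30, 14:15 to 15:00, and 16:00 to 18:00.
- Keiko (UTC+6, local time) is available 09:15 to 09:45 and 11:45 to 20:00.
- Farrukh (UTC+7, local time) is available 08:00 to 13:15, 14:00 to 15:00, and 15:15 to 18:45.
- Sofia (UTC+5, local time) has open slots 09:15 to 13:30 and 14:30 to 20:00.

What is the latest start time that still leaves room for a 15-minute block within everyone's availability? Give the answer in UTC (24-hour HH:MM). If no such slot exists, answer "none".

Emeka → UTC: 11:00–11:45, 13:15–13:30, 16:15–17:00, 18:00–20:00.
Keiko → UTC: 03:15–03:45, 05:45–14:00.
Farrukh → UTC: 01:00–06:15, 07:00–08:00, 08:15–11:45.
Sofia → UTC: 04:15–08:30, 09:30–15:00.
Emeka ∩ Keiko: 11:00–11:45, 13:15–13:30.
Emeka ∩ Keiko ∩ Farrukh: 11:00–11:45.
Emeka ∩ Keiko ∩ Farrukh ∩ Sofia: 11:00–11:45.
Windows ≥ 15 min: 11:00–11:45.
Latest start in the last window 11:00–11:45 is 11:45 − 15 min = 11:30.

11:30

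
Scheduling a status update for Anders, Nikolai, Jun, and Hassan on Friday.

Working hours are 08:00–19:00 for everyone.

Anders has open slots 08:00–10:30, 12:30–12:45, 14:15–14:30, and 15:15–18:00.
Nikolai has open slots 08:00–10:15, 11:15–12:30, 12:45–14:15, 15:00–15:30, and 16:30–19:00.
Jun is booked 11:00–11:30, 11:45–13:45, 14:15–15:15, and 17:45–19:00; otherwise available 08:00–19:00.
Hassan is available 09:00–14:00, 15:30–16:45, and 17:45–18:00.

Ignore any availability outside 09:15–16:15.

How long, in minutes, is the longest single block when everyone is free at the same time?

Jun free within 08:00–19:00: 08:00–11:00, 11:30–11:45, 13:45–14:15, 15:15–17:45.
Anders ∩ Nikolai: 08:00–10:15, 15:15–15:30, 16:30–18:00.
Anders ∩ Nikolai ∩ Jun: 08:00–10:15, 15:15–15:30, 16:30–17:45.
Anders ∩ Nikolai ∩ Jun ∩ Hassan: 09:00–10:15, 16:30–16:45.
Restricted to 09:15–16:15: 09:15–10:15.
Single common window of 60 minutes.

60 minutes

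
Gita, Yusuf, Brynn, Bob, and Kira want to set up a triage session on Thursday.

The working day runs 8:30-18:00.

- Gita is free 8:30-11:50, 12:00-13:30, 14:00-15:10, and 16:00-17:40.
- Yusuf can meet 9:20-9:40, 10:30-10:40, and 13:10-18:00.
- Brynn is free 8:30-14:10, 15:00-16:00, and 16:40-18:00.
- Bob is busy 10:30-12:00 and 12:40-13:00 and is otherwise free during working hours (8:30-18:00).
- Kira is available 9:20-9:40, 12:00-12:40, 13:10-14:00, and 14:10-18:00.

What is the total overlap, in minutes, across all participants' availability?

110 minutes

Bob free within 08:30–18:00: 08:30–10:30, 12:00–12:40, 13:00–18:00.
Gita ∩ Yusuf: 09:20–09:40, 10:30–10:40, 13:10–13:30, 14:00–15:10, 16:00–17:40.
Gita ∩ Yusuf ∩ Brynn: 09:20–09:40, 10:30–10:40, 13:10–13:30, 14:00–14:10, 15:00–15:10, 16:40–17:40.
Gita ∩ Yusuf ∩ Brynn ∩ Bob: 09:20–09:40, 13:10–13:30, 14:00–14:10, 15:00–15:10, 16:40–17:40.
Gita ∩ Yusuf ∩ Brynn ∩ Bob ∩ Kira: 09:20–09:40, 13:10–13:30, 15:00–15:10, 16:40–17:40.
Total common minutes: 20 + 20 + 10 + 60 = 110.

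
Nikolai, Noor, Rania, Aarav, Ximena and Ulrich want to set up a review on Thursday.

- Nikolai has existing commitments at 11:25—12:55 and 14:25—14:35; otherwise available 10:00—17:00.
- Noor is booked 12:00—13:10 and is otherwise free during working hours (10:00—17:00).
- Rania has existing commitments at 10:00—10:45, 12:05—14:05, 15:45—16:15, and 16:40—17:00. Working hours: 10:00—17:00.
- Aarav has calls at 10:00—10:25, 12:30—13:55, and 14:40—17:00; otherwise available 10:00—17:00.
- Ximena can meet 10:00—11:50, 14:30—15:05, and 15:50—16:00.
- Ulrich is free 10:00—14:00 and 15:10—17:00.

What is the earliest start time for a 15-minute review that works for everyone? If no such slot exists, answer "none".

Nikolai free within 10:00–17:00: 10:00–11:25, 12:55–14:25, 14:35–17:00.
Noor free within 10:00–17:00: 10:00–12:00, 13:10–17:00.
Rania free within 10:00–17:00: 10:45–12:05, 14:05–15:45, 16:15–16:40.
Aarav free within 10:00–17:00: 10:25–12:30, 13:55–14:40.
Nikolai ∩ Noor: 10:00–11:25, 13:10–14:25, 14:35–17:00.
Nikolai ∩ Noor ∩ Rania: 10:45–11:25, 14:05–14:25, 14:35–15:45, 16:15–16:40.
Nikolai ∩ Noor ∩ Rania ∩ Aarav: 10:45–11:25, 14:05–14:25, 14:35–14:40.
Nikolai ∩ Noor ∩ Rania ∩ Aarav ∩ Ximena: 10:45–11:25, 14:35–14:40.
Nikolai ∩ Noor ∩ Rania ∩ Aarav ∩ Ximena ∩ Ulrich: 10:45–11:25.
Windows ≥ 15 min: 10:45–11:25.
Earliest such window starts at 10:45.

10:45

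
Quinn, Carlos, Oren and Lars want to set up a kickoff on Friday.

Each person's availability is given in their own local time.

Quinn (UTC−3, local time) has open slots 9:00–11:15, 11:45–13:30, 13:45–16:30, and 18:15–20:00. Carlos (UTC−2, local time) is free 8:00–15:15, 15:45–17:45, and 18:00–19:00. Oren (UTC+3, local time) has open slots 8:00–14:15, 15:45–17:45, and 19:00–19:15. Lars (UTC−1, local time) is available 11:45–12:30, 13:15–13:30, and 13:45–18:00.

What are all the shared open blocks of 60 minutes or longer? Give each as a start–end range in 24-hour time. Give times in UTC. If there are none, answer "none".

none

Quinn → UTC: 12:00–14:15, 14:45–16:30, 16:45–19:30, 21:15–23:00.
Carlos → UTC: 10:00–17:15, 17:45–19:45, 20:00–21:00.
Oren → UTC: 05:00–11:15, 12:45–14:45, 16:00–16:15.
Lars → UTC: 12:45–13:30, 14:15–14:30, 14:45–19:00.
Quinn ∩ Carlos: 12:00–14:15, 14:45–16:30, 16:45–17:15, 17:45–19:30.
Quinn ∩ Carlos ∩ Oren: 12:45–14:15, 16:00–16:15.
Quinn ∩ Carlos ∩ Oren ∩ Lars: 12:45–13:30, 16:00–16:15.
Windows ≥ 60 min: (none).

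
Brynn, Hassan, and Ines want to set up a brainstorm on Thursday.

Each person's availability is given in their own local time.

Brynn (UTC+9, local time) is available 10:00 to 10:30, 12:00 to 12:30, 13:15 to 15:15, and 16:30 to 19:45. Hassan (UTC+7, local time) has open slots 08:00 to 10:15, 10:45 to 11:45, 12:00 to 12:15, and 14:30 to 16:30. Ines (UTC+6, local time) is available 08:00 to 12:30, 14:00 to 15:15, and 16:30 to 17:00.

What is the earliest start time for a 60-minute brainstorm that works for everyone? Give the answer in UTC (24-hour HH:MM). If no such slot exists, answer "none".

08:00

Brynn → UTC: 01:00–01:30, 03:00–03:30, 04:15–06:15, 07:30–10:45.
Hassan → UTC: 01:00–03:15, 03:45–04:45, 05:00–05:15, 07:30–09:30.
Ines → UTC: 02:00–06:30, 08:00–09:15, 10:30–11:00.
Brynn ∩ Hassan: 01:00–01:30, 03:00–03:15, 04:15–04:45, 05:00–05:15, 07:30–09:30.
Brynn ∩ Hassan ∩ Ines: 03:00–03:15, 04:15–04:45, 05:00–05:15, 08:00–09:15.
Windows ≥ 60 min: 08:00–09:15.
Earliest such window starts at 08:00.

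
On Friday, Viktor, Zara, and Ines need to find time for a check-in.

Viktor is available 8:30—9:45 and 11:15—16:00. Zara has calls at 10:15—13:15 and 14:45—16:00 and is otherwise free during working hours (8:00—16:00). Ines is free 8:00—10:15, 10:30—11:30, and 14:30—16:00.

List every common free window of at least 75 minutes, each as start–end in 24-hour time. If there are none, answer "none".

Zara free within 08:00–16:00: 08:00–10:15, 13:15–14:45.
Viktor ∩ Zara: 08:30–09:45, 13:15–14:45.
Viktor ∩ Zara ∩ Ines: 08:30–09:45, 14:30–14:45.
Windows ≥ 75 min: 08:30–09:45.

08:30–09:45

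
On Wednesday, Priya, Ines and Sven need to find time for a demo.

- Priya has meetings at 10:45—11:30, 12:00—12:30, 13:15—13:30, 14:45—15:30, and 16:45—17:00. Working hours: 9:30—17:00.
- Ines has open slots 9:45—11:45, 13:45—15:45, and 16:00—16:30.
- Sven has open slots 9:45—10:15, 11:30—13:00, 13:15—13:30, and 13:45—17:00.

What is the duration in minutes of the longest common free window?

Priya free within 09:30–17:00: 09:30–10:45, 11:30–12:00, 12:30–13:15, 13:30–14:45, 15:30–16:45.
Priya ∩ Ines: 09:45–10:45, 11:30–11:45, 13:45–14:45, 15:30–15:45, 16:00–16:30.
Priya ∩ Ines ∩ Sven: 09:45–10:15, 11:30–11:45, 13:45–14:45, 15:30–15:45, 16:00–16:30.
Common window lengths: 30, 15, 60, 15, 30 min; longest is 60.

60 minutes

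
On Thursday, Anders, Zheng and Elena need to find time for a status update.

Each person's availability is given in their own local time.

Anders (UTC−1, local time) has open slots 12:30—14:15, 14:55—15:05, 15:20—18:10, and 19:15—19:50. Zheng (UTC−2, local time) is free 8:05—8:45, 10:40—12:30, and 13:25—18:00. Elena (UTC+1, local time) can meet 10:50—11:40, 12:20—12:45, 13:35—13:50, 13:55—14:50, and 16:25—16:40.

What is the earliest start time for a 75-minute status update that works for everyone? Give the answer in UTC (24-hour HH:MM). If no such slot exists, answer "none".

none

Anders → UTC: 13:30–15:15, 15:55–16:05, 16:20–19:10, 20:15–20:50.
Zheng → UTC: 10:05–10:45, 12:40–14:30, 15:25–20:00.
Elena → UTC: 09:50–10:40, 11:20–11:45, 12:35–12:50, 12:55–13:50, 15:25–15:40.
Anders ∩ Zheng: 13:30–14:30, 15:55–16:05, 16:20–19:10.
Anders ∩ Zheng ∩ Elena: 13:30–13:50.
Windows ≥ 75 min: (none).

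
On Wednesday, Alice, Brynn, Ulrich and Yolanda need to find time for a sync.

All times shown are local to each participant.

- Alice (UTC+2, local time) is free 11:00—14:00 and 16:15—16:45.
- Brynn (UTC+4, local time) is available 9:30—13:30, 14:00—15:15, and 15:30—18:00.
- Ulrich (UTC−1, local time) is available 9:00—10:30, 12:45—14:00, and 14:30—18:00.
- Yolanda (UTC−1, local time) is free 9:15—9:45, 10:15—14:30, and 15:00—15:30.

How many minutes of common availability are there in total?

Alice → UTC: 09:00–12:00, 14:15–14:45.
Brynn → UTC: 05:30–09:30, 10:00–11:15, 11:30–14:00.
Ulrich → UTC: 10:00–11:30, 13:45–15:00, 15:30–19:00.
Yolanda → UTC: 10:15–10:45, 11:15–15:30, 16:00–16:30.
Alice ∩ Brynn: 09:00–09:30, 10:00–11:15, 11:30–12:00.
Alice ∩ Brynn ∩ Ulrich: 10:00–11:15.
Alice ∩ Brynn ∩ Ulrich ∩ Yolanda: 10:15–10:45.
Total common minutes: 30.

30 minutes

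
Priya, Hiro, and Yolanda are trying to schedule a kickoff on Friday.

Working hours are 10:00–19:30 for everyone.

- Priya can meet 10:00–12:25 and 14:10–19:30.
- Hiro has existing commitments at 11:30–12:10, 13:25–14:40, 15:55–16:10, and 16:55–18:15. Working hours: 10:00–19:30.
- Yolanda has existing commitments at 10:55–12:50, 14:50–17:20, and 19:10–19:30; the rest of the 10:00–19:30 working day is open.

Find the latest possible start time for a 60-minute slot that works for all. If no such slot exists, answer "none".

none

Hiro free within 10:00–19:30: 10:00–11:30, 12:10–13:25, 14:40–15:55, 16:10–16:55, 18:15–19:30.
Yolanda free within 10:00–19:30: 10:00–10:55, 12:50–14:50, 17:20–19:10.
Priya ∩ Hiro: 10:00–11:30, 12:10–12:25, 14:40–15:55, 16:10–16:55, 18:15–19:30.
Priya ∩ Hiro ∩ Yolanda: 10:00–10:55, 14:40–14:50, 18:15–19:10.
Windows ≥ 60 min: (none).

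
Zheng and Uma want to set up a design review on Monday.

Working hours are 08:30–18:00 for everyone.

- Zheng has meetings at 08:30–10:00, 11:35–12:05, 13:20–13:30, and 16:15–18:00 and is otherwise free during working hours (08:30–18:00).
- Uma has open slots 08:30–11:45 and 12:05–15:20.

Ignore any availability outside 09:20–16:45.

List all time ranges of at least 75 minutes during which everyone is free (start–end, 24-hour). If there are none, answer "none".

Zheng free within 08:30–18:00: 10:00–11:35, 12:05–13:20, 13:30–16:15.
Zheng ∩ Uma: 10:00–11:35, 12:05–13:20, 13:30–15:20.
Restricted to 09:20–16:45: 10:00–11:35, 12:05–13:20, 13:30–15:20.
Windows ≥ 75 min: 10:00–11:35, 12:05–13:20, 13:30–15:20.

10:00–11:35, 12:05–13:20, 13:30–15:20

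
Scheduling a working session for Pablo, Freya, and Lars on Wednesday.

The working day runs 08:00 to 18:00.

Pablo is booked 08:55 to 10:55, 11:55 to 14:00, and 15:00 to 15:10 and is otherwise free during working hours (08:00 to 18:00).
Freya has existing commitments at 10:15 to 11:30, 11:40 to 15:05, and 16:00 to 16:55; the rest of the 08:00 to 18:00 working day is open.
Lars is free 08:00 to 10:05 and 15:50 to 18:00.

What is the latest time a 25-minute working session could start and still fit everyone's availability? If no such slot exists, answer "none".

Pablo free within 08:00–18:00: 08:00–08:55, 10:55–11:55, 14:00–15:00, 15:10–18:00.
Freya free within 08:00–18:00: 08:00–10:15, 11:30–11:40, 15:05–16:00, 16:55–18:00.
Pablo ∩ Freya: 08:00–08:55, 11:30–11:40, 15:10–16:00, 16:55–18:00.
Pablo ∩ Freya ∩ Lars: 08:00–08:55, 15:50–16:00, 16:55–18:00.
Windows ≥ 25 min: 08:00–08:55, 16:55–18:00.
Latest start in the last window 16:55–18:00 is 18:00 − 25 min = 17:35.

17:35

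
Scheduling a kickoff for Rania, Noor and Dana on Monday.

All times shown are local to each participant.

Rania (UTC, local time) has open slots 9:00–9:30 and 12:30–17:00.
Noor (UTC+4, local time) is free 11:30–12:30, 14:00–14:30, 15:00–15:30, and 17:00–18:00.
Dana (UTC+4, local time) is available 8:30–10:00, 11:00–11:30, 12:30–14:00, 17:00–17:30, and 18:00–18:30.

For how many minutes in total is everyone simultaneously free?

Rania → UTC: 09:00–09:30, 12:30–17:00.
Noor → UTC: 07:30–08:30, 10:00–10:30, 11:00–11:30, 13:00–14:00.
Dana → UTC: 04:30–06:00, 07:00–07:30, 08:30–10:00, 13:00–13:30, 14:00–14:30.
Rania ∩ Noor: 13:00–14:00.
Rania ∩ Noor ∩ Dana: 13:00–13:30.
Total common minutes: 30.

30 minutes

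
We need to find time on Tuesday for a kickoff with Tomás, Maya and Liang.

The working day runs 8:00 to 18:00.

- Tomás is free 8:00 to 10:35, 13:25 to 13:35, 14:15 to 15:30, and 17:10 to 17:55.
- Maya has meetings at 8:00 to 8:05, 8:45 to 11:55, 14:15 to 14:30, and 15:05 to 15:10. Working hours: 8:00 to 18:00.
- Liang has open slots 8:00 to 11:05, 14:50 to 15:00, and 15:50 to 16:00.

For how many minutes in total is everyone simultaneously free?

Maya free within 08:00–18:00: 08:05–08:45, 11:55–14:15, 14:30–15:05, 15:10–18:00.
Tomás ∩ Maya: 08:05–08:45, 13:25–13:35, 14:30–15:05, 15:10–15:30, 17:10–17:55.
Tomás ∩ Maya ∩ Liang: 08:05–08:45, 14:50–15:00.
Total common minutes: 40 + 10 = 50.

50 minutes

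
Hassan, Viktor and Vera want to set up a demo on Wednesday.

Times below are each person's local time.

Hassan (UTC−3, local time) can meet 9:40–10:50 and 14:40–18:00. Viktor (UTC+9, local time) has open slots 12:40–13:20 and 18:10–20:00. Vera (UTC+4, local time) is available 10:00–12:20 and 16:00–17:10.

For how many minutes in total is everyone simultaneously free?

Hassan → UTC: 12:40–13:50, 17:40–21:00.
Viktor → UTC: 03:40–04:20, 09:10–11:00.
Vera → UTC: 06:00–08:20, 12:00–13:10.
Hassan ∩ Viktor: (none).
Hassan ∩ Viktor ∩ Vera: (none).
Total common minutes: 0.

0 minutes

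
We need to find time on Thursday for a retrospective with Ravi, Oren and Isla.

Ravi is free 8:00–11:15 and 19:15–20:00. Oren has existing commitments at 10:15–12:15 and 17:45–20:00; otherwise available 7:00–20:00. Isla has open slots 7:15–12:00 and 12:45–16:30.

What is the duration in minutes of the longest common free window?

135 minutes

Oren free within 07:00–20:00: 07:00–10:15, 12:15–17:45.
Ravi ∩ Oren: 08:00–10:15.
Ravi ∩ Oren ∩ Isla: 08:00–10:15.
Single common window of 135 minutes.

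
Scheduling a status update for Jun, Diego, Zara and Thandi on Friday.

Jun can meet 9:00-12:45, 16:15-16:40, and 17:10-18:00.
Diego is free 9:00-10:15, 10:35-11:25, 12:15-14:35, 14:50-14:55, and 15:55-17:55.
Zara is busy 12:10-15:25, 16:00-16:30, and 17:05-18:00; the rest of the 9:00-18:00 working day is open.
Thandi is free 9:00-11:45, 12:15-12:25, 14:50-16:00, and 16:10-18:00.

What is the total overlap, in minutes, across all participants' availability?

Zara free within 09:00–18:00: 09:00–12:10, 15:25–16:00, 16:30–17:05.
Jun ∩ Diego: 09:00–10:15, 10:35–11:25, 12:15–12:45, 16:15–16:40, 17:10–17:55.
Jun ∩ Diego ∩ Zara: 09:00–10:15, 10:35–11:25, 16:30–16:40.
Jun ∩ Diego ∩ Zara ∩ Thandi: 09:00–10:15, 10:35–11:25, 16:30–16:40.
Total common minutes: 75 + 50 + 10 = 135.

135 minutes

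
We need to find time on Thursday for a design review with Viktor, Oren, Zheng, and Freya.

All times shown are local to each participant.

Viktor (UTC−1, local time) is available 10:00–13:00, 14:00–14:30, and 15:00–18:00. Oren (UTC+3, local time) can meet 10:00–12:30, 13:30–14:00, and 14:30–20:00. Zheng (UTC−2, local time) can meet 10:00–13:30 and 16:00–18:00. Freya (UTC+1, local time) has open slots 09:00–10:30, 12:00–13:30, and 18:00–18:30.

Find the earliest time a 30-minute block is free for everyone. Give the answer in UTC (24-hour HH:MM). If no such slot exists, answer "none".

12:00

Viktor → UTC: 11:00–14:00, 15:00–15:30, 16:00–19:00.
Oren → UTC: 07:00–09:30, 10:30–11:00, 11:30–17:00.
Zheng → UTC: 12:00–15:30, 18:00–20:00.
Freya → UTC: 08:00–09:30, 11:00–12:30, 17:00–17:30.
Viktor ∩ Oren: 11:30–14:00, 15:00–15:30, 16:00–17:00.
Viktor ∩ Oren ∩ Zheng: 12:00–14:00, 15:00–15:30.
Viktor ∩ Oren ∩ Zheng ∩ Freya: 12:00–12:30.
Windows ≥ 30 min: 12:00–12:30.
Earliest such window starts at 12:00.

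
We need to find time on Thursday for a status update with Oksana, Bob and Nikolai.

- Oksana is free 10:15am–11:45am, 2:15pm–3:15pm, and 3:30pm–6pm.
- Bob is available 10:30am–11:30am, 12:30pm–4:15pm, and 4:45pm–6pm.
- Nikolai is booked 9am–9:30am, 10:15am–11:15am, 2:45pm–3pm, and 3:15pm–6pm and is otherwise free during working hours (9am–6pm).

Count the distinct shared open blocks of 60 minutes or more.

Nikolai free within 09:00–18:00: 09:30–10:15, 11:15–14:45, 15:00–15:15.
Oksana ∩ Bob: 10:30–11:30, 14:15–15:15, 15:30–16:15, 16:45–18:00.
Oksana ∩ Bob ∩ Nikolai: 11:15–11:30, 14:15–14:45, 15:00–15:15.
Windows ≥ 60 min: (none).
That's 0 windows.

0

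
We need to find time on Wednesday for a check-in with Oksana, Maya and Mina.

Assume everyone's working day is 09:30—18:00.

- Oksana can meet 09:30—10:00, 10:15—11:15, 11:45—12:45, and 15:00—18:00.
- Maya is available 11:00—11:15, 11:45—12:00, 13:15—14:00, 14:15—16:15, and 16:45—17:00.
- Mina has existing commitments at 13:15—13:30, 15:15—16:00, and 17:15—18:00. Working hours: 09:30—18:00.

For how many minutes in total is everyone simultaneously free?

Mina free within 09:30–18:00: 09:30–13:15, 13:30–15:15, 16:00–17:15.
Oksana ∩ Maya: 11:00–11:15, 11:45–12:00, 15:00–16:15, 16:45–17:00.
Oksana ∩ Maya ∩ Mina: 11:00–11:15, 11:45–12:00, 15:00–15:15, 16:00–16:15, 16:45–17:00.
Total common minutes: 15 + 15 + 15 + 15 + 15 = 75.

75 minutes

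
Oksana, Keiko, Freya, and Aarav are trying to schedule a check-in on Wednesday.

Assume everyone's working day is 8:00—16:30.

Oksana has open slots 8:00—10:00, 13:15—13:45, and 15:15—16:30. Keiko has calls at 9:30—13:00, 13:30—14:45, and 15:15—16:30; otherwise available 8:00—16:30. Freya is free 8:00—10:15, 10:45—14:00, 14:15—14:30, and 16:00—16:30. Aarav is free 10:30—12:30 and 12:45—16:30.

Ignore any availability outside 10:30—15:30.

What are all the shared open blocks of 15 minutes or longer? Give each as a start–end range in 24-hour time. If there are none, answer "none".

13:15–13:30

Keiko free within 08:00–16:30: 08:00–09:30, 13:00–13:30, 14:45–15:15.
Oksana ∩ Keiko: 08:00–09:30, 13:15–13:30.
Oksana ∩ Keiko ∩ Freya: 08:00–09:30, 13:15–13:30.
Oksana ∩ Keiko ∩ Freya ∩ Aarav: 13:15–13:30.
Restricted to 10:30–15:30: 13:15–13:30.
Windows ≥ 15 min: 13:15–13:30.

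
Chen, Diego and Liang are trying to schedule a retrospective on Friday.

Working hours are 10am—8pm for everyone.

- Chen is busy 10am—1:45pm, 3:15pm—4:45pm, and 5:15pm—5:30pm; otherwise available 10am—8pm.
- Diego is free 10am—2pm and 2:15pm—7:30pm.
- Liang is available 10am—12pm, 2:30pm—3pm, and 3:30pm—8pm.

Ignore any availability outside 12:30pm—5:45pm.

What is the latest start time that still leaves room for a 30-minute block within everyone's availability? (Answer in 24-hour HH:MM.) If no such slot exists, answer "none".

16:45

Chen free within 10:00–20:00: 13:45–15:15, 16:45–17:15, 17:30–20:00.
Chen ∩ Diego: 13:45–14:00, 14:15–15:15, 16:45–17:15, 17:30–19:30.
Chen ∩ Diego ∩ Liang: 14:30–15:00, 16:45–17:15, 17:30–19:30.
Restricted to 12:30–17:45: 14:30–15:00, 16:45–17:15, 17:30–17:45.
Windows ≥ 30 min: 14:30–15:00, 16:45–17:15.
Latest start in the last window 16:45–17:15 is 17:15 − 30 min = 16:45.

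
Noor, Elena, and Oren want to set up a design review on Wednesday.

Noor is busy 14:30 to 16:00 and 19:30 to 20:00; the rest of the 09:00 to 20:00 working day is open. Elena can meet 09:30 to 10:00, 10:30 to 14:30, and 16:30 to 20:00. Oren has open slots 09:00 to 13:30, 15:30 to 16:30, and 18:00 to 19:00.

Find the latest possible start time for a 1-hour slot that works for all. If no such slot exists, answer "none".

Noor free within 09:00–20:00: 09:00–14:30, 16:00–19:30.
Noor ∩ Elena: 09:30–10:00, 10:30–14:30, 16:30–19:30.
Noor ∩ Elena ∩ Oren: 09:30–10:00, 10:30–13:30, 18:00–19:00.
Windows ≥ 60 min: 10:30–13:30, 18:00–19:00.
Latest start in the last window 18:00–19:00 is 19:00 − 60 min = 18:00.

18:00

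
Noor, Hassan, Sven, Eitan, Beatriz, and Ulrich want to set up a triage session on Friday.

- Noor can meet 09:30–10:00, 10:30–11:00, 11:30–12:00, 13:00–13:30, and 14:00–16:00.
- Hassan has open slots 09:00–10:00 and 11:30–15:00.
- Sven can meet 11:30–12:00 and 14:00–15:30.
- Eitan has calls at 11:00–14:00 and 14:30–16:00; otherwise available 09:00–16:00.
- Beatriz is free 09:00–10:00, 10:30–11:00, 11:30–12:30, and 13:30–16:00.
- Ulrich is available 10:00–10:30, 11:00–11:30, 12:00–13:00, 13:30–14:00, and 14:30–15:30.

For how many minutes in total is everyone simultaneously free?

Eitan free within 09:00–16:00: 09:00–11:00, 14:00–14:30.
Noor ∩ Hassan: 09:30–10:00, 11:30–12:00, 13:00–13:30, 14:00–15:00.
Noor ∩ Hassan ∩ Sven: 11:30–12:00, 14:00–15:00.
Noor ∩ Hassan ∩ Sven ∩ Eitan: 14:00–14:30.
Noor ∩ Hassan ∩ Sven ∩ Eitan ∩ Beatriz: 14:00–14:30.
Noor ∩ Hassan ∩ Sven ∩ Eitan ∩ Beatriz ∩ Ulrich: (none).
Total common minutes: 0.

0 minutes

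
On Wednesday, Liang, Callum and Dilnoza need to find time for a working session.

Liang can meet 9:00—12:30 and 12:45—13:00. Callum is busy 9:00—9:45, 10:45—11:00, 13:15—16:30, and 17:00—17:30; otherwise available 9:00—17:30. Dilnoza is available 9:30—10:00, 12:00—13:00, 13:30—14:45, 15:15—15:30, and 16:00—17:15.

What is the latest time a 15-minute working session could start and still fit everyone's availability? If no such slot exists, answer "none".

12:45

Callum free within 09:00–17:30: 09:45–10:45, 11:00–13:15, 16:30–17:00.
Liang ∩ Callum: 09:45–10:45, 11:00–12:30, 12:45–13:00.
Liang ∩ Callum ∩ Dilnoza: 09:45–10:00, 12:00–12:30, 12:45–13:00.
Windows ≥ 15 min: 09:45–10:00, 12:00–12:30, 12:45–13:00.
Latest start in the last window 12:45–13:00 is 13:00 − 15 min = 12:45.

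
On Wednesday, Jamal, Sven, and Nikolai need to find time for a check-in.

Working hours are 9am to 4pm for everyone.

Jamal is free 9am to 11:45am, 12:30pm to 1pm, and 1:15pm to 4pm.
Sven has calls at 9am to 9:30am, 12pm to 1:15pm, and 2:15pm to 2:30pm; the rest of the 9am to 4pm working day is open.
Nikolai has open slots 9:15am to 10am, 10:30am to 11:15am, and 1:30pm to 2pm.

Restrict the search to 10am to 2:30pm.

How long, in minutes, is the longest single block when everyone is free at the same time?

45 minutes

Sven free within 09:00–16:00: 09:30–12:00, 13:15–14:15, 14:30–16:00.
Jamal ∩ Sven: 09:30–11:45, 13:15–14:15, 14:30–16:00.
Jamal ∩ Sven ∩ Nikolai: 09:30–10:00, 10:30–11:15, 13:30–14:00.
Restricted to 10:00–14:30: 10:30–11:15, 13:30–14:00.
Common window lengths: 45, 30 min; longest is 45.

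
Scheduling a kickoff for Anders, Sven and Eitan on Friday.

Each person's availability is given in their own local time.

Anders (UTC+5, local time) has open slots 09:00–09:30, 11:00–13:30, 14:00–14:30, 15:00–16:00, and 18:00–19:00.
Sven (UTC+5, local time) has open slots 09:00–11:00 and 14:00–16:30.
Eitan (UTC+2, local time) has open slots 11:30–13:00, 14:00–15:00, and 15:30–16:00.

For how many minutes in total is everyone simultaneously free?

Anders → UTC: 04:00–04:30, 06:00–08:30, 09:00–09:30, 10:00–11:00, 13:00–14:00.
Sven → UTC: 04:00–06:00, 09:00–11:30.
Eitan → UTC: 09:30–11:00, 12:00–13:00, 13:30–14:00.
Anders ∩ Sven: 04:00–04:30, 09:00–09:30, 10:00–11:00.
Anders ∩ Sven ∩ Eitan: 10:00–11:00.
Total common minutes: 60.

60 minutes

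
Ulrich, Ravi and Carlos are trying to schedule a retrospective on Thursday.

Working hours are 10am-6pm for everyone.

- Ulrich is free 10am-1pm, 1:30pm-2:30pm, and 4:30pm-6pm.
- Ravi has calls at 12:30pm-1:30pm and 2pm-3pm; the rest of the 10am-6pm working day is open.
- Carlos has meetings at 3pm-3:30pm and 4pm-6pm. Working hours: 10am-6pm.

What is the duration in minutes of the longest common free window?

Ravi free within 10:00–18:00: 10:00–12:30, 13:30–14:00, 15:00–18:00.
Carlos free within 10:00–18:00: 10:00–15:00, 15:30–16:00.
Ulrich ∩ Ravi: 10:00–12:30, 13:30–14:00, 16:30–18:00.
Ulrich ∩ Ravi ∩ Carlos: 10:00–12:30, 13:30–14:00.
Common window lengths: 150, 30 min; longest is 150.

150 minutes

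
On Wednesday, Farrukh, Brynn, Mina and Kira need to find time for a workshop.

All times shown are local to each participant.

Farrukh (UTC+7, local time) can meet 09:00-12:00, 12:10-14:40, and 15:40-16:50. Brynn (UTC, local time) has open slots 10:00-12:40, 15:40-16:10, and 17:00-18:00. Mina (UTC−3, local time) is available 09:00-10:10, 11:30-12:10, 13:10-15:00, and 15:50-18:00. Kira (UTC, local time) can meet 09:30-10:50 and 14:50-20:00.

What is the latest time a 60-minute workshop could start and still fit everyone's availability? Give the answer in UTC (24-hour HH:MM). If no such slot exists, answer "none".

Farrukh → UTC: 02:00–05:00, 05:10–07:40, 08:40–09:50.
Brynn → UTC: 10:00–12:40, 15:40–16:10, 17:00–18:00.
Mina → UTC: 12:00–13:10, 14:30–15:10, 16:10–18:00, 18:50–21:00.
Kira → UTC: 09:30–10:50, 14:50–20:00.
Farrukh ∩ Brynn: (none).
Farrukh ∩ Brynn ∩ Mina: (none).
Farrukh ∩ Brynn ∩ Mina ∩ Kira: (none).
Windows ≥ 60 min: (none).

none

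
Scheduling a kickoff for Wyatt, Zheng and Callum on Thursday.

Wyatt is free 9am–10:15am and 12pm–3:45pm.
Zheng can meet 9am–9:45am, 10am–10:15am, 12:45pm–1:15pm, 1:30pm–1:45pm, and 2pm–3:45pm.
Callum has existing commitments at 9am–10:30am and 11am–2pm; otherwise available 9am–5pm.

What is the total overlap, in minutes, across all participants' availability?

Callum free within 09:00–17:00: 10:30–11:00, 14:00–17:00.
Wyatt ∩ Zheng: 09:00–09:45, 10:00–10:15, 12:45–13:15, 13:30–13:45, 14:00–15:45.
Wyatt ∩ Zheng ∩ Callum: 14:00–15:45.
Total common minutes: 105.

105 minutes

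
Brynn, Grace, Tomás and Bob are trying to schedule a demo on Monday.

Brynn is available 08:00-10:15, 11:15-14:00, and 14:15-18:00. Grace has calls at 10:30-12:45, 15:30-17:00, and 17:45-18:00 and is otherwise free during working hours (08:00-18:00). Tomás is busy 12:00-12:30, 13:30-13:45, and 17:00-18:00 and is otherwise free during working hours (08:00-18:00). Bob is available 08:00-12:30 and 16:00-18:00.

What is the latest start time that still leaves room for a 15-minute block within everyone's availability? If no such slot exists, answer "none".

Grace free within 08:00–18:00: 08:00–10:30, 12:45–15:30, 17:00–17:45.
Tomás free within 08:00–18:00: 08:00–12:00, 12:30–13:30, 13:45–17:00.
Brynn ∩ Grace: 08:00–10:15, 12:45–14:00, 14:15–15:30, 17:00–17:45.
Brynn ∩ Grace ∩ Tomás: 08:00–10:15, 12:45–13:30, 13:45–14:00, 14:15–15:30.
Brynn ∩ Grace ∩ Tomás ∩ Bob: 08:00–10:15.
Windows ≥ 15 min: 08:00–10:15.
Latest start in the last window 08:00–10:15 is 10:15 − 15 min = 10:00.

10:00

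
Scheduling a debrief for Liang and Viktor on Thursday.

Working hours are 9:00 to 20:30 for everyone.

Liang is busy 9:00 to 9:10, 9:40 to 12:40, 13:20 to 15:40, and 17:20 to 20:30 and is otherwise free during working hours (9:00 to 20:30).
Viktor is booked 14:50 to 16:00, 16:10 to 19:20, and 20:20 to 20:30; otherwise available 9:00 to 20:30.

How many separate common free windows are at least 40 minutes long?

1

Liang free within 09:00–20:30: 09:10–09:40, 12:40–13:20, 15:40–17:20.
Viktor free within 09:00–20:30: 09:00–14:50, 16:00–16:10, 19:20–20:20.
Liang ∩ Viktor: 09:10–09:40, 12:40–13:20, 16:00–16:10.
Windows ≥ 40 min: 12:40–13:20.
That's 1 window.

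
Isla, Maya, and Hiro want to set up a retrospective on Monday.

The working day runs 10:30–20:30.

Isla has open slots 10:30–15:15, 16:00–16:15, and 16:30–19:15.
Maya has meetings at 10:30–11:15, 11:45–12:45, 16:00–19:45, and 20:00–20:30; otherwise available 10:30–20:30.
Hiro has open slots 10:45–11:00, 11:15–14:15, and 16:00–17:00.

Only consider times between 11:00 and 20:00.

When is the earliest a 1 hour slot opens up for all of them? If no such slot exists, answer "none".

Maya free within 10:30–20:30: 11:15–11:45, 12:45–16:00, 19:45–20:00.
Isla ∩ Maya: 11:15–11:45, 12:45–15:15.
Isla ∩ Maya ∩ Hiro: 11:15–11:45, 12:45–14:15.
Restricted to 11:00–20:00: 11:15–11:45, 12:45–14:15.
Windows ≥ 60 min: 12:45–14:15.
Earliest such window starts at 12:45.

12:45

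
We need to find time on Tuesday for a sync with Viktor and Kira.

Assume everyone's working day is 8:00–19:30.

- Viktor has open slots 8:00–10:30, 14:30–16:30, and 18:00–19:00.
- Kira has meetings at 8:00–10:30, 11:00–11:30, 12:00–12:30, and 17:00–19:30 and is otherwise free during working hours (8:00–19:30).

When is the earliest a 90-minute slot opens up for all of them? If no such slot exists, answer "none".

14:30

Kira free within 08:00–19:30: 10:30–11:00, 11:30–12:00, 12:30–17:00.
Viktor ∩ Kira: 14:30–16:30.
Windows ≥ 90 min: 14:30–16:30.
Earliest such window starts at 14:30.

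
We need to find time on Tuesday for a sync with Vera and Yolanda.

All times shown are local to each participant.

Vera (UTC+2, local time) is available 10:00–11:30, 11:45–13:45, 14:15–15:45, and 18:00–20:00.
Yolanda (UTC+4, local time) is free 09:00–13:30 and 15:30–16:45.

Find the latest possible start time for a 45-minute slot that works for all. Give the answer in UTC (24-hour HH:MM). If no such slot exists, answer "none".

Vera → UTC: 08:00–09:30, 09:45–11:45, 12:15–13:45, 16:00–18:00.
Yolanda → UTC: 05:00–09:30, 11:30–12:45.
Vera ∩ Yolanda: 08:00–09:30, 11:30–11:45, 12:15–12:45.
Windows ≥ 45 min: 08:00–09:30.
Latest start in the last window 08:00–09:30 is 09:30 − 45 min = 08:45.

08:45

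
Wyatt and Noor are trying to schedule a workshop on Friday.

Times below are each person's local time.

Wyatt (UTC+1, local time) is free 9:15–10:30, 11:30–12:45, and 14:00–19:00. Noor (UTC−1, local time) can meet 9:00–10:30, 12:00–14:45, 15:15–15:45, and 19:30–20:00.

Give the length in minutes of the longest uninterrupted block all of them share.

Wyatt → UTC: 08:15–09:30, 10:30–11:45, 13:00–18:00.
Noor → UTC: 10:00–11:30, 13:00–15:45, 16:15–16:45, 20:30–21:00.
Wyatt ∩ Noor: 10:30–11:30, 13:00–15:45, 16:15–16:45.
Common window lengths: 60, 165, 30 min; longest is 165.

165 minutes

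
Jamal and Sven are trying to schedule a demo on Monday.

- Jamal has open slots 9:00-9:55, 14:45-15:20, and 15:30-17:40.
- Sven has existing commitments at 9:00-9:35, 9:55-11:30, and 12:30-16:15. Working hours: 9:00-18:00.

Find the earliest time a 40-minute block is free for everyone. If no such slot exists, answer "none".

16:15

Sven free within 09:00–18:00: 09:35–09:55, 11:30–12:30, 16:15–18:00.
Jamal ∩ Sven: 09:35–09:55, 16:15–17:40.
Windows ≥ 40 min: 16:15–17:40.
Earliest such window starts at 16:15.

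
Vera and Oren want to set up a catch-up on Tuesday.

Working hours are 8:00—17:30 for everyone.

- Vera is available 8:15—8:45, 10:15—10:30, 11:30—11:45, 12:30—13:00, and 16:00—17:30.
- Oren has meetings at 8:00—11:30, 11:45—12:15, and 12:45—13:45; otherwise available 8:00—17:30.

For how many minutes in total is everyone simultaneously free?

Oren free within 08:00–17:30: 11:30–11:45, 12:15–12:45, 13:45–17:30.
Vera ∩ Oren: 11:30–11:45, 12:30–12:45, 16:00–17:30.
Total common minutes: 15 + 15 + 90 = 120.

120 minutes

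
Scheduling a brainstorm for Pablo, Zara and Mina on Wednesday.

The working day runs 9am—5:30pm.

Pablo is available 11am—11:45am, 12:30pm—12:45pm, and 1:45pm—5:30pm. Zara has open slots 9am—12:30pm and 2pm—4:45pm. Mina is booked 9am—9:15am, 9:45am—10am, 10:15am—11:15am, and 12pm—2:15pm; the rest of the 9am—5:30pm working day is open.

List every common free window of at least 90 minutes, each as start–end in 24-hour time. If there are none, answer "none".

14:15–16:45

Mina free within 09:00–17:30: 09:15–09:45, 10:00–10:15, 11:15–12:00, 14:15–17:30.
Pablo ∩ Zara: 11:00–11:45, 14:00–16:45.
Pablo ∩ Zara ∩ Mina: 11:15–11:45, 14:15–16:45.
Windows ≥ 90 min: 14:15–16:45.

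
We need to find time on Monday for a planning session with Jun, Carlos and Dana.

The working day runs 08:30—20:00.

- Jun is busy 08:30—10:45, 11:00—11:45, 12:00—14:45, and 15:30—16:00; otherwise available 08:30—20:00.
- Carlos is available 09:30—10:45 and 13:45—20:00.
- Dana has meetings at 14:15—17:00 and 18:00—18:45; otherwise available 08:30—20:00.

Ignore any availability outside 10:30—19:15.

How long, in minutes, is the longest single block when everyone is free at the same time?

60 minutes

Jun free within 08:30–20:00: 10:45–11:00, 11:45–12:00, 14:45–15:30, 16:00–20:00.
Dana free within 08:30–20:00: 08:30–14:15, 17:00–18:00, 18:45–20:00.
Jun ∩ Carlos: 14:45–15:30, 16:00–20:00.
Jun ∩ Carlos ∩ Dana: 17:00–18:00, 18:45–20:00.
Restricted to 10:30–19:15: 17:00–18:00, 18:45–19:15.
Common window lengths: 60, 30 min; longest is 60.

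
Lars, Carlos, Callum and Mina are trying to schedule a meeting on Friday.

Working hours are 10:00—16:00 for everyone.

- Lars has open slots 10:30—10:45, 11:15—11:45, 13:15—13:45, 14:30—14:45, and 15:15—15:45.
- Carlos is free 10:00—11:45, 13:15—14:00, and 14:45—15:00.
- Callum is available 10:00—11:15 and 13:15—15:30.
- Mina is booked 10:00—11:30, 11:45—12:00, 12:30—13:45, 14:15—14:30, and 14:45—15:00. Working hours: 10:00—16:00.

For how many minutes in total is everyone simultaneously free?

0 minutes

Mina free within 10:00–16:00: 11:30–11:45, 12:00–12:30, 13:45–14:15, 14:30–14:45, 15:00–16:00.
Lars ∩ Carlos: 10:30–10:45, 11:15–11:45, 13:15–13:45.
Lars ∩ Carlos ∩ Callum: 10:30–10:45, 13:15–13:45.
Lars ∩ Carlos ∩ Callum ∩ Mina: (none).
Total common minutes: 0.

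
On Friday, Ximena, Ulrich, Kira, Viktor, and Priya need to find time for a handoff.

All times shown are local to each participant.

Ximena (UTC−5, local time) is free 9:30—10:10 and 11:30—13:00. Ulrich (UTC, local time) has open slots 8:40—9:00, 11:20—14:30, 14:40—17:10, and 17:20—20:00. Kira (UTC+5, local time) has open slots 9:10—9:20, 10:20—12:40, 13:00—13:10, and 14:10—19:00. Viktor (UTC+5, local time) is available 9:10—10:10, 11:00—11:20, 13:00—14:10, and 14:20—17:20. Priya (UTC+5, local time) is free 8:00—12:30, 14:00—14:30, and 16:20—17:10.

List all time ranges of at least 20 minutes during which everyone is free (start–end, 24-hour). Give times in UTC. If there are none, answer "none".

none

Ximena → UTC: 14:30–15:10, 16:30–18:00.
Ulrich → UTC: 08:40–09:00, 11:20–14:30, 14:40–17:10, 17:20–20:00.
Kira → UTC: 04:10–04:20, 05:20–07:40, 08:00–08:10, 09:10–14:00.
Viktor → UTC: 04:10–05:10, 06:00–06:20, 08:00–09:10, 09:20–12:20.
Priya → UTC: 03:00–07:30, 09:00–09:30, 11:20–12:10.
Ximena ∩ Ulrich: 14:40–15:10, 16:30–17:10, 17:20–18:00.
Ximena ∩ Ulrich ∩ Kira: (none).
Ximena ∩ Ulrich ∩ Kira ∩ Viktor: (none).
Ximena ∩ Ulrich ∩ Kira ∩ Viktor ∩ Priya: (none).
Windows ≥ 20 min: (none).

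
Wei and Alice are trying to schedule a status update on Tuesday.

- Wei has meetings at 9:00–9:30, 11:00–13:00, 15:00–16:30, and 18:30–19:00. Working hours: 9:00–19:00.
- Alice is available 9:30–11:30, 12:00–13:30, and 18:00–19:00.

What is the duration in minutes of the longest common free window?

Wei free within 09:00–19:00: 09:30–11:00, 13:00–15:00, 16:30–18:30.
Wei ∩ Alice: 09:30–11:00, 13:00–13:30, 18:00–18:30.
Common window lengths: 90, 30, 30 min; longest is 90.

90 minutes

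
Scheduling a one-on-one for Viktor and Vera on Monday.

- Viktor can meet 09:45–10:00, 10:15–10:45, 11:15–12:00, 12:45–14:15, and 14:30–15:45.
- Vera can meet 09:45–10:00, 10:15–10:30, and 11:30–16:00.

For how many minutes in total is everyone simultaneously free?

225 minutes

Viktor ∩ Vera: 09:45–10:00, 10:15–10:30, 11:30–12:00, 12:45–14:15, 14:30–15:45.
Total common minutes: 15 + 15 + 30 + 90 + 75 = 225.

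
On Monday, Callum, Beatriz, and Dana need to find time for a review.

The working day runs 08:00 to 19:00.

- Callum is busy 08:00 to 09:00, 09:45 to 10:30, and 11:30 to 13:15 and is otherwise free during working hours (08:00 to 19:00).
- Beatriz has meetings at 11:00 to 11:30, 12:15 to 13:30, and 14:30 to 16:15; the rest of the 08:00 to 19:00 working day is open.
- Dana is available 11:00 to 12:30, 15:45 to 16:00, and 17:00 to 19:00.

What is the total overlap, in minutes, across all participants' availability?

Callum free within 08:00–19:00: 09:00–09:45, 10:30–11:30, 13:15–19:00.
Beatriz free within 08:00–19:00: 08:00–11:00, 11:30–12:15, 13:30–14:30, 16:15–19:00.
Callum ∩ Beatriz: 09:00–09:45, 10:30–11:00, 13:30–14:30, 16:15–19:00.
Callum ∩ Beatriz ∩ Dana: 17:00–19:00.
Total common minutes: 120.

120 minutes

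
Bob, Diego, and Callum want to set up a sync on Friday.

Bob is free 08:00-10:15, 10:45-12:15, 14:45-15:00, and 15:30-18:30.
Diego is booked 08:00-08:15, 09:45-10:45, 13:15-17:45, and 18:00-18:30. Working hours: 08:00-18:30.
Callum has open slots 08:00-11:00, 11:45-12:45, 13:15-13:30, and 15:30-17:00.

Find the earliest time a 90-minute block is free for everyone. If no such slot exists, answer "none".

08:15

Diego free within 08:00–18:30: 08:15–09:45, 10:45–13:15, 17:45–18:00.
Bob ∩ Diego: 08:15–09:45, 10:45–12:15, 17:45–18:00.
Bob ∩ Diego ∩ Callum: 08:15–09:45, 10:45–11:00, 11:45–12:15.
Windows ≥ 90 min: 08:15–09:45.
Earliest such window starts at 08:15.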